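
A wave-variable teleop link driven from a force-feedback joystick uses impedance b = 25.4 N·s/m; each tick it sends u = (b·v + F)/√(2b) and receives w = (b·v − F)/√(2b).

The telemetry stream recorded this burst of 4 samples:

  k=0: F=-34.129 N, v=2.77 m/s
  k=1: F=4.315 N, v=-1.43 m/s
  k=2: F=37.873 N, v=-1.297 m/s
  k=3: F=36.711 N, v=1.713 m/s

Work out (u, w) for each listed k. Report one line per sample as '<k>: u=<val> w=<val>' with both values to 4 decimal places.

0: u=5.0831 w=14.6599
1: u=-4.4907 w=-5.7015
2: u=0.6916 w=-9.9358
3: u=11.2553 w=0.9540

k=0: b·v=25.4×2.77=70.3580; √(2b)=7.1274; u=(70.3580+(-34.129))/7.1274=5.0831, w=(70.3580−(-34.129))/7.1274=14.6599
k=1: b·v=25.4×(-1.43)=-36.3220; √(2b)=7.1274; u=(-36.3220+4.315)/7.1274=-4.4907, w=(-36.3220−4.315)/7.1274=-5.7015
k=2: b·v=25.4×(-1.297)=-32.9438; √(2b)=7.1274; u=(-32.9438+37.873)/7.1274=0.6916, w=(-32.9438−37.873)/7.1274=-9.9358
k=3: b·v=25.4×1.713=43.5102; √(2b)=7.1274; u=(43.5102+36.711)/7.1274=11.2553, w=(43.5102−36.711)/7.1274=0.9540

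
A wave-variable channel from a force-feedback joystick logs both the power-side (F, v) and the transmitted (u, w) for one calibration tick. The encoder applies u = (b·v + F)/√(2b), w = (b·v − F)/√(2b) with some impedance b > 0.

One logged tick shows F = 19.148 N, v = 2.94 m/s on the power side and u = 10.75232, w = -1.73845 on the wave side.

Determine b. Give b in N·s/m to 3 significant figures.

b = 4.7 N·s/m

u + w = 9.01387;  u + w = √(2b)·v, so √(2b) = 9.01387/2.94 = 3.06594.
b = (√(2b))²/2 = 9.40000/2 = 4.70000.
(Check via u − w = 2F/√(2b): u − w = 12.49077, 2F/√(2b) = 12.49078.)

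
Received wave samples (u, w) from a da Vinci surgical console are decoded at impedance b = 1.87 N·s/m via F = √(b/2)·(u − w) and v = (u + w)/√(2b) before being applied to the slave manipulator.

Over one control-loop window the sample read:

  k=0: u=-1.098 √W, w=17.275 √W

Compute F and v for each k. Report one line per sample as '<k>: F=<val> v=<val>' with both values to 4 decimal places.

k=0: u−w=-18.3730, u+w=16.1770; √(b/2)=0.9670, √(2b)=1.9339; F=0.9670×(-18.373)=-17.7658, v=16.1770/1.9339=8.3649

0: F=-17.7658 v=8.3649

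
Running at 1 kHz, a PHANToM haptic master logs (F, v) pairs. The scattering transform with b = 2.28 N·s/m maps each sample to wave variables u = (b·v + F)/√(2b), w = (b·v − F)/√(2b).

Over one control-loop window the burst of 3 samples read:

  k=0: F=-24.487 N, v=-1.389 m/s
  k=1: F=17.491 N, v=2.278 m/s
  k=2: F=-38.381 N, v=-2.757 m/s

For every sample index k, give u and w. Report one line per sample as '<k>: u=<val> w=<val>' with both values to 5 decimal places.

0: u=-12.95013 w=9.98404
1: u=10.62315 w=-5.75867
2: u=-20.91722 w=15.02988

k=0: b·v=2.28×(-1.389)=-3.16692; √(2b)=2.13542; u=(-3.16692+(-24.487))/2.13542=-12.95013, w=(-3.16692−(-24.487))/2.13542=9.98404
k=1: b·v=2.28×2.278=5.19384; √(2b)=2.13542; u=(5.19384+17.491)/2.13542=10.62315, w=(5.19384−17.491)/2.13542=-5.75867
k=2: b·v=2.28×(-2.757)=-6.28596; √(2b)=2.13542; u=(-6.28596+(-38.381))/2.13542=-20.91722, w=(-6.28596−(-38.381))/2.13542=15.02988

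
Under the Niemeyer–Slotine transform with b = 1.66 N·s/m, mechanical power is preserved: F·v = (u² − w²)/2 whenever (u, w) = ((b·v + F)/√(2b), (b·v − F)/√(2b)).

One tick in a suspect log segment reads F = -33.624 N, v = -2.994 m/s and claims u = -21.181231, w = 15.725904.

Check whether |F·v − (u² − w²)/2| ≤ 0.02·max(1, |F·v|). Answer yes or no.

F·v = (-33.624)×(-2.994) = 100.670256 W.
(u² − w²)/2 = (448.644547 − 247.304057)/2 = 100.670245 W.
|Δ| = 0.000011;  2% of max(1, |F·v|) = 2.013405.

yes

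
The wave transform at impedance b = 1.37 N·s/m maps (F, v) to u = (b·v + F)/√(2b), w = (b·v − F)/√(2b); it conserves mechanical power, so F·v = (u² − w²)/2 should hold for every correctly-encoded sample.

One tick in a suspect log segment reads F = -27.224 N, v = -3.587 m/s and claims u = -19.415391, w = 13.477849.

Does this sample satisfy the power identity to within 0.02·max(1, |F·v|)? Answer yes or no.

yes

F·v = (-27.224)×(-3.587) = 97.652488 W.
(u² − w²)/2 = (376.957408 − 181.652414)/2 = 97.652497 W.
|Δ| = 0.000009;  2% of max(1, |F·v|) = 1.953050.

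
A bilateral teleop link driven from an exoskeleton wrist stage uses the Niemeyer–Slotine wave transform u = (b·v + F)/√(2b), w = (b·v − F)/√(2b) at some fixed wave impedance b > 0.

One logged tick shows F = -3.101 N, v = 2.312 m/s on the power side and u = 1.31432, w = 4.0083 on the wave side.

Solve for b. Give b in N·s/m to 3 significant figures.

u + w = 5.32262;  u + w = √(2b)·v, so √(2b) = 5.32262/2.312 = 2.30217.
b = (√(2b))²/2 = 5.29999/2 = 2.65000.
(Check via u − w = 2F/√(2b): u − w = -2.69398, 2F/√(2b) = -2.69398.)

b = 2.65 N·s/m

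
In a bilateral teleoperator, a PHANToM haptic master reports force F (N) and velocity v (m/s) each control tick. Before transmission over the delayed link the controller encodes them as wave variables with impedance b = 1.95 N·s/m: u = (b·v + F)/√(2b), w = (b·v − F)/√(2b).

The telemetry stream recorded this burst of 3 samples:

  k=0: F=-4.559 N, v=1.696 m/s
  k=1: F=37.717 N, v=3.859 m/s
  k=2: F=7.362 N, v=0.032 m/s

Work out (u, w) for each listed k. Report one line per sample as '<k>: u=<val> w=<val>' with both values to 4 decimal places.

k=0: b·v=1.95×1.696=3.3072; √(2b)=1.9748; u=(3.3072+(-4.559))/1.9748=-0.6339, w=(3.3072−(-4.559))/1.9748=3.9832
k=1: b·v=1.95×3.859=7.5251; √(2b)=1.9748; u=(7.5251+37.717)/1.9748=22.9092, w=(7.5251−37.717)/1.9748=-15.2883
k=2: b·v=1.95×0.032=0.0624; √(2b)=1.9748; u=(0.0624+7.362)/1.9748=3.7595, w=(0.0624−7.362)/1.9748=-3.6963

0: u=-0.6339 w=3.9832
1: u=22.9092 w=-15.2883
2: u=3.7595 w=-3.6963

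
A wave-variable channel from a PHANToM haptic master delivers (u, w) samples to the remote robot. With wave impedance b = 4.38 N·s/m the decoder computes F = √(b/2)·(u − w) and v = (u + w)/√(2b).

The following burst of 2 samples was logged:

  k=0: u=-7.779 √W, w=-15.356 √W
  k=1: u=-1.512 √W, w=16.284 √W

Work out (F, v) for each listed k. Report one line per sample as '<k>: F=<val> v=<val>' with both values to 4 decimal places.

k=0: u−w=7.5770, u+w=-23.1350; √(b/2)=1.4799, √(2b)=2.9597; F=1.4799×7.577=11.2129, v=-23.1350/2.9597=-7.8166
k=1: u−w=-17.7960, u+w=14.7720; √(b/2)=1.4799, √(2b)=2.9597; F=1.4799×(-17.796)=-26.3357, v=14.7720/2.9597=4.9910

0: F=11.2129 v=-7.8166
1: F=-26.3357 v=4.9910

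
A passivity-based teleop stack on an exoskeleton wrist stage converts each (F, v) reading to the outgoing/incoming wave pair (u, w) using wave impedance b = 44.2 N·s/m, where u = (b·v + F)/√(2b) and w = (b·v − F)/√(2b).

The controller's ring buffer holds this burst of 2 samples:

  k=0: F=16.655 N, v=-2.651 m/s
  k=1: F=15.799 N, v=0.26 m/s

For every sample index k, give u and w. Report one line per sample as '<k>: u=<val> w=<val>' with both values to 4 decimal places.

0: u=-10.6911 w=-14.2339
1: u=2.9026 w=-0.4581

k=0: b·v=44.2×(-2.651)=-117.1742; √(2b)=9.4021; u=(-117.1742+16.655)/9.4021=-10.6911, w=(-117.1742−16.655)/9.4021=-14.2339
k=1: b·v=44.2×0.26=11.4920; √(2b)=9.4021; u=(11.4920+15.799)/9.4021=2.9026, w=(11.4920−15.799)/9.4021=-0.4581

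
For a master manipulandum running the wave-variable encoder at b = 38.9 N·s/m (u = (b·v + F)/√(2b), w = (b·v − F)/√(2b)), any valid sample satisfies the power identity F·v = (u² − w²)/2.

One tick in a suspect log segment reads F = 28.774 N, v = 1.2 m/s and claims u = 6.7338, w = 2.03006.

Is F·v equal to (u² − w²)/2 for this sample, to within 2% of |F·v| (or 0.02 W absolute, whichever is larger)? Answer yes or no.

no

F·v = 28.774×1.2 = 34.52880 W.
(u² − w²)/2 = (45.34406 − 4.12114)/2 = 20.61146 W.
|Δ| = 13.91734;  2% of max(1, |F·v|) = 0.69058.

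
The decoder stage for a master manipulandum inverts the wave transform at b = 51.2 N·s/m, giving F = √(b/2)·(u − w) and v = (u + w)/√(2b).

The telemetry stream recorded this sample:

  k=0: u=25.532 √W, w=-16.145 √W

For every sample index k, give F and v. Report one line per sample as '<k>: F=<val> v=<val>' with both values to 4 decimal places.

0: F=210.8708 v=0.9276

k=0: u−w=41.6770, u+w=9.3870; √(b/2)=5.0596, √(2b)=10.1193; F=5.0596×41.677=210.8708, v=9.3870/10.1193=0.9276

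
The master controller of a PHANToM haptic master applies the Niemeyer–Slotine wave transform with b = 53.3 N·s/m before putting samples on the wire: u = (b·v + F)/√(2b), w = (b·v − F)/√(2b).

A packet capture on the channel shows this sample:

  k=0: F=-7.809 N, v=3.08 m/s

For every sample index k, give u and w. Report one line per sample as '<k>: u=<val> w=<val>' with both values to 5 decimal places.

k=0: b·v=53.3×3.08=164.16400; √(2b)=10.32473; u=(164.16400+(-7.809))/10.32473=15.14374, w=(164.16400−(-7.809))/10.32473=16.65642

0: u=15.14374 w=16.65642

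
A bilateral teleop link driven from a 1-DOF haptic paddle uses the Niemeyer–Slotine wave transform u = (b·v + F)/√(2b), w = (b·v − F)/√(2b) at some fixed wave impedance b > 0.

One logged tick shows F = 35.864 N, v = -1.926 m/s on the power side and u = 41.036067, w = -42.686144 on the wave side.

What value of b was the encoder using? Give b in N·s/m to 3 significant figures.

u + w = -1.650077;  u + w = √(2b)·v, so √(2b) = -1.650077/(-1.926) = 0.856738.
b = (√(2b))²/2 = 0.734000/2 = 0.367000.
(Check via u − w = 2F/√(2b): u − w = 83.722211, 2F/√(2b) = 83.722231.)

b = 0.367 N·s/m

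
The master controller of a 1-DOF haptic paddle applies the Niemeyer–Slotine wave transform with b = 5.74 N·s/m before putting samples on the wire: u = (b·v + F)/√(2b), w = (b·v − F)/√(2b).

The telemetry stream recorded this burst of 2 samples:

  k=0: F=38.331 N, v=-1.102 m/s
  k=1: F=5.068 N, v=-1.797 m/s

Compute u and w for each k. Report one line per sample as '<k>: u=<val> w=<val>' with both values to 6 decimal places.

0: u=9.446131 w=-13.179943
1: u=-1.548538 w=-4.540084

k=0: b·v=5.74×(-1.102)=-6.325480; √(2b)=3.388215; u=(-6.325480+38.331)/3.388215=9.446131, w=(-6.325480−38.331)/3.388215=-13.179943
k=1: b·v=5.74×(-1.797)=-10.314780; √(2b)=3.388215; u=(-10.314780+5.068)/3.388215=-1.548538, w=(-10.314780−5.068)/3.388215=-4.540084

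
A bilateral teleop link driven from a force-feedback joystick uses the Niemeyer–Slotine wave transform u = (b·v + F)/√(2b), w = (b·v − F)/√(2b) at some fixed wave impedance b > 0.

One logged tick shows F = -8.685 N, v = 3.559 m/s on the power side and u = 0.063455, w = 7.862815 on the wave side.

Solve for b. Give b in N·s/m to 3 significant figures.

u + w = 7.926270;  u + w = √(2b)·v, so √(2b) = 7.926270/3.559 = 2.227106.
b = (√(2b))²/2 = 4.960001/2 = 2.480000.
(Check via u − w = 2F/√(2b): u − w = -7.799360, 2F/√(2b) = -7.799360.)

b = 2.48 N·s/m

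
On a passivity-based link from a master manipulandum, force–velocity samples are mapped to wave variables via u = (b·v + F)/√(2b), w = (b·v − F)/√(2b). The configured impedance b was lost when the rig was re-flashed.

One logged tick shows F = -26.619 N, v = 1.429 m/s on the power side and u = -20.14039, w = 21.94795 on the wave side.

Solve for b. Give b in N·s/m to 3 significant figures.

b = 0.8 N·s/m

u + w = 1.80756;  u + w = √(2b)·v, so √(2b) = 1.80756/1.429 = 1.26491.
b = (√(2b))²/2 = 1.60000/2 = 0.80000.
(Check via u − w = 2F/√(2b): u − w = -42.08834, 2F/√(2b) = -42.08829.)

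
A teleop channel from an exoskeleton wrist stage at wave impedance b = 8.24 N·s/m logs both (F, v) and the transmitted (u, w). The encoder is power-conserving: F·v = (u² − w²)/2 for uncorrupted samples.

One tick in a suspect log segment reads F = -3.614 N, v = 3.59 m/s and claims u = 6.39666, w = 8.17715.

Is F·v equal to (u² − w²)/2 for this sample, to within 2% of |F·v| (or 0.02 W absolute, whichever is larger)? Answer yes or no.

F·v = (-3.614)×3.59 = -12.9743 W.
(u² − w²)/2 = (40.9173 − 66.8658)/2 = -12.9743 W.
|Δ| = 0.0000;  2% of max(1, |F·v|) = 0.2595.

yes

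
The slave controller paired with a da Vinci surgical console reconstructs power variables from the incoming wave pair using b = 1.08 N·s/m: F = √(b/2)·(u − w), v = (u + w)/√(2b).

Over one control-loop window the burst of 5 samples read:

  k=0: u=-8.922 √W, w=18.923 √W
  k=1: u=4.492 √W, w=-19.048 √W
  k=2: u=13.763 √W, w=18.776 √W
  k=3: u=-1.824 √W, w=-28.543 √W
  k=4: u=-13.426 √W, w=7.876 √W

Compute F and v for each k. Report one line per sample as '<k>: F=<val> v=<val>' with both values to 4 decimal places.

k=0: u−w=-27.8450, u+w=10.0010; √(b/2)=0.7348, √(2b)=1.4697; F=0.7348×(-27.845)=-20.4618, v=10.0010/1.4697=6.8048
k=1: u−w=23.5400, u+w=-14.5560; √(b/2)=0.7348, √(2b)=1.4697; F=0.7348×23.54=17.2983, v=-14.5560/1.4697=-9.9041
k=2: u−w=-5.0130, u+w=32.5390; √(b/2)=0.7348, √(2b)=1.4697; F=0.7348×(-5.013)=-3.6838, v=32.5390/1.4697=22.1400
k=3: u−w=26.7190, u+w=-30.3670; √(b/2)=0.7348, √(2b)=1.4697; F=0.7348×26.719=19.6344, v=-30.3670/1.4697=-20.6621
k=4: u−w=-21.3020, u+w=-5.5500; √(b/2)=0.7348, √(2b)=1.4697; F=0.7348×(-21.302)=-15.6537, v=-5.5500/1.4697=-3.7763

0: F=-20.4618 v=6.8048
1: F=17.2983 v=-9.9041
2: F=-3.6838 v=22.1400
3: F=19.6344 v=-20.6621
4: F=-15.6537 v=-3.7763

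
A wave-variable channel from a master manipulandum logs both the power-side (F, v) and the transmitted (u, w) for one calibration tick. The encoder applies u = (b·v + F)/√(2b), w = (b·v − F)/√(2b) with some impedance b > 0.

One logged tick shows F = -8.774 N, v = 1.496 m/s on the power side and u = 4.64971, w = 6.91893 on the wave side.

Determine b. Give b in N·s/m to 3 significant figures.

b = 29.9 N·s/m

u + w = 11.56864;  u + w = √(2b)·v, so √(2b) = 11.56864/1.496 = 7.73305.
b = (√(2b))²/2 = 59.80003/2 = 29.90002.
(Check via u − w = 2F/√(2b): u − w = -2.26922, 2F/√(2b) = -2.26922.)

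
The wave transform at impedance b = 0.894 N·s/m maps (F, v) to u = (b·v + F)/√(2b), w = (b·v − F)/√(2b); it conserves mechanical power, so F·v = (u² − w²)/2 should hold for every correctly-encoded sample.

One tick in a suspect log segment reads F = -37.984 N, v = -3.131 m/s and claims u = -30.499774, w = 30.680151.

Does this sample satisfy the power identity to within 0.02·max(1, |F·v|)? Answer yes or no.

F·v = (-37.984)×(-3.131) = 118.927904 W.
(u² − w²)/2 = (930.236214 − 941.271665)/2 = -5.517726 W.
|Δ| = 124.445630;  2% of max(1, |F·v|) = 2.378558.

no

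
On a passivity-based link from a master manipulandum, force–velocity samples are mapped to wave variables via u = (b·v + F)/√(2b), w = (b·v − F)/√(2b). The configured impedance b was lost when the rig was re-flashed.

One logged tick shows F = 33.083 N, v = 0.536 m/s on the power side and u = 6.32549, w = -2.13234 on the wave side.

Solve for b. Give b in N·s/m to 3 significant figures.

u + w = 4.19315;  u + w = √(2b)·v, so √(2b) = 4.19315/0.536 = 7.82304.
b = (√(2b))²/2 = 61.19997/2 = 30.59999.
(Check via u − w = 2F/√(2b): u − w = 8.45783, 2F/√(2b) = 8.45784.)

b = 30.6 N·s/m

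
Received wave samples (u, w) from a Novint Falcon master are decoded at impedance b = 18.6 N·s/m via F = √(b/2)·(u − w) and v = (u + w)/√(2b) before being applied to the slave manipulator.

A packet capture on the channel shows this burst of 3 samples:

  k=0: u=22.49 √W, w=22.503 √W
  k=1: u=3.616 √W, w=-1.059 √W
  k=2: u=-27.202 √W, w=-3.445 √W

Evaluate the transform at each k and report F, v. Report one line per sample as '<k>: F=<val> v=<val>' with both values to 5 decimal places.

0: F=-0.03964 v=7.37689
1: F=14.25683 v=0.41924
2: F=-72.44911 v=-5.02477

k=0: u−w=-0.01300, u+w=44.99300; √(b/2)=3.04959, √(2b)=6.09918; F=3.04959×(-0.013)=-0.03964, v=44.99300/6.09918=7.37689
k=1: u−w=4.67500, u+w=2.55700; √(b/2)=3.04959, √(2b)=6.09918; F=3.04959×4.675=14.25683, v=2.55700/6.09918=0.41924
k=2: u−w=-23.75700, u+w=-30.64700; √(b/2)=3.04959, √(2b)=6.09918; F=3.04959×(-23.757)=-72.44911, v=-30.64700/6.09918=-5.02477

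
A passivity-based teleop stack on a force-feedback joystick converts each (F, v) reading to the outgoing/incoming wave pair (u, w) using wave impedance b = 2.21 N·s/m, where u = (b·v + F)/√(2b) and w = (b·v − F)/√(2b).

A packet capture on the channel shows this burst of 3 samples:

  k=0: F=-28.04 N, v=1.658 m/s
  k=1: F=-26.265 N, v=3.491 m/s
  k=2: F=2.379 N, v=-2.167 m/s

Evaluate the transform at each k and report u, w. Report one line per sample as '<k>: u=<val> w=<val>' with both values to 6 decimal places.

0: u=-11.594395 w=15.080141
1: u=-8.823283 w=16.162690
2: u=-1.146353 w=-3.409503

k=0: b·v=2.21×1.658=3.664180; √(2b)=2.102380; u=(3.664180+(-28.04))/2.102380=-11.594395, w=(3.664180−(-28.04))/2.102380=15.080141
k=1: b·v=2.21×3.491=7.715110; √(2b)=2.102380; u=(7.715110+(-26.265))/2.102380=-8.823283, w=(7.715110−(-26.265))/2.102380=16.162690
k=2: b·v=2.21×(-2.167)=-4.789070; √(2b)=2.102380; u=(-4.789070+2.379)/2.102380=-1.146353, w=(-4.789070−2.379)/2.102380=-3.409503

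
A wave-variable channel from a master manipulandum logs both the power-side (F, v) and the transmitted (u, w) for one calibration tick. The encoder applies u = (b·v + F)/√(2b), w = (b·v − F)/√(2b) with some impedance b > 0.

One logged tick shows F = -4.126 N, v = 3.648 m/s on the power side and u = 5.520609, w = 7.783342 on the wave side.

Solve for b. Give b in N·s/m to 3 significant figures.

u + w = 13.303951;  u + w = √(2b)·v, so √(2b) = 13.303951/3.648 = 3.646916.
b = (√(2b))²/2 = 13.299999/2 = 6.650000.
(Check via u − w = 2F/√(2b): u − w = -2.262733, 2F/√(2b) = -2.262734.)

b = 6.65 N·s/m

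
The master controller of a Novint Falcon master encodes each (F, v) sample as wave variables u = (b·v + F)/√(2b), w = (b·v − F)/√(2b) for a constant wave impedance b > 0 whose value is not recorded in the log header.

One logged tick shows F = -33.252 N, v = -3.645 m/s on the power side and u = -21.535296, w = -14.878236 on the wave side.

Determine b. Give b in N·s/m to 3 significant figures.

u + w = -36.413532;  u + w = √(2b)·v, so √(2b) = -36.413532/(-3.645) = 9.989995.
b = (√(2b))²/2 = 99.800001/2 = 49.900001.
(Check via u − w = 2F/√(2b): u − w = -6.657060, 2F/√(2b) = -6.657060.)

b = 49.9 N·s/m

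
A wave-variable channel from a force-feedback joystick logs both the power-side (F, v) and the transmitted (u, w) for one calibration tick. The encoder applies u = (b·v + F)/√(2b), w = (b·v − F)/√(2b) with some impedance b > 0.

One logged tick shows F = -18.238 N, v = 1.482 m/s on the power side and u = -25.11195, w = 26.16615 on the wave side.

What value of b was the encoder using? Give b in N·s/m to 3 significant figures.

b = 0.253 N·s/m

u + w = 1.05420;  u + w = √(2b)·v, so √(2b) = 1.05420/1.482 = 0.71134.
b = (√(2b))²/2 = 0.50600/2 = 0.25300.
(Check via u − w = 2F/√(2b): u − w = -51.27810, 2F/√(2b) = -51.27816.)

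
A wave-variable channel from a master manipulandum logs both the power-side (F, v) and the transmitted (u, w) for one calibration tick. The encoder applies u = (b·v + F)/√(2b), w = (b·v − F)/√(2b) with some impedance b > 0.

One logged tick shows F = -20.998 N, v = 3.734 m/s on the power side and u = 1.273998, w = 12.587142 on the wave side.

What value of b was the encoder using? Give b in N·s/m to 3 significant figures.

b = 6.89 N·s/m

u + w = 13.861140;  u + w = √(2b)·v, so √(2b) = 13.861140/3.734 = 3.712142.
b = (√(2b))²/2 = 13.780002/2 = 6.890001.
(Check via u − w = 2F/√(2b): u − w = -11.313144, 2F/√(2b) = -11.313143.)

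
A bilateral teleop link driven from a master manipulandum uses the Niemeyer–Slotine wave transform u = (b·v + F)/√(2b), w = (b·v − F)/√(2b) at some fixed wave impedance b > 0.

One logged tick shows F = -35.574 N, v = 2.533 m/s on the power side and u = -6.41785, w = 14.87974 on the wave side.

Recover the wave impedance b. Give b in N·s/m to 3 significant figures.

u + w = 8.46189;  u + w = √(2b)·v, so √(2b) = 8.46189/2.533 = 3.34066.
b = (√(2b))²/2 = 11.16000/2 = 5.58000.
(Check via u − w = 2F/√(2b): u − w = -21.29759, 2F/√(2b) = -21.29759.)

b = 5.58 N·s/m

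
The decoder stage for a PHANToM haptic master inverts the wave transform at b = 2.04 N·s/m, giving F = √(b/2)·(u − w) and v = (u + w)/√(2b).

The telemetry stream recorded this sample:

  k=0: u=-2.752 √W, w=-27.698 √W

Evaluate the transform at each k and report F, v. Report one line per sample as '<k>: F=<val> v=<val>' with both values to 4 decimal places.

0: F=25.1942 v=-15.0750

k=0: u−w=24.9460, u+w=-30.4500; √(b/2)=1.0100, √(2b)=2.0199; F=1.0100×24.946=25.1942, v=-30.4500/2.0199=-15.0750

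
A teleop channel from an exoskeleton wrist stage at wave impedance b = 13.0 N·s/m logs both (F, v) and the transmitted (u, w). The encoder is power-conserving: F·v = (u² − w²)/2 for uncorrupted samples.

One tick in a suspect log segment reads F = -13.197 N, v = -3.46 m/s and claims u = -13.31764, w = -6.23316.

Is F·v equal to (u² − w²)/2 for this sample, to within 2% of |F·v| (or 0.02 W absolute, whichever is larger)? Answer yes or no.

F·v = (-13.197)×(-3.46) = 45.66162 W.
(u² − w²)/2 = (177.35954 − 38.85228)/2 = 69.25363 W.
|Δ| = 23.59201;  2% of max(1, |F·v|) = 0.91323.

no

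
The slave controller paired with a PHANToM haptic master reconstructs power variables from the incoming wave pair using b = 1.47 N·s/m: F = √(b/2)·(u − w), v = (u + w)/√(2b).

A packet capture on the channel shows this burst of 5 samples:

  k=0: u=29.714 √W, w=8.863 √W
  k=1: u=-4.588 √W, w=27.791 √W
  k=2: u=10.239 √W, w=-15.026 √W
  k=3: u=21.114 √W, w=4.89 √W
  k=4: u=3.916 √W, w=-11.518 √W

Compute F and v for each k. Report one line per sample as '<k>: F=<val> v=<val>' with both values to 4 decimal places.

k=0: u−w=20.8510, u+w=38.5770; √(b/2)=0.8573, √(2b)=1.7146; F=0.8573×20.851=17.8760, v=38.5770/1.7146=22.4986
k=1: u−w=-32.3790, u+w=23.2030; √(b/2)=0.8573, √(2b)=1.7146; F=0.8573×(-32.379)=-27.7592, v=23.2030/1.7146=13.5323
k=2: u−w=25.2650, u+w=-4.7870; √(b/2)=0.8573, √(2b)=1.7146; F=0.8573×25.265=21.6602, v=-4.7870/1.7146=-2.7918
k=3: u−w=16.2240, u+w=26.0040; √(b/2)=0.8573, √(2b)=1.7146; F=0.8573×16.224=13.9092, v=26.0040/1.7146=15.1658
k=4: u−w=15.4340, u+w=-7.6020; √(b/2)=0.8573, √(2b)=1.7146; F=0.8573×15.434=13.2319, v=-7.6020/1.7146=-4.4336

0: F=17.8760 v=22.4986
1: F=-27.7592 v=13.5323
2: F=21.6602 v=-2.7918
3: F=13.9092 v=15.1658
4: F=13.2319 v=-4.4336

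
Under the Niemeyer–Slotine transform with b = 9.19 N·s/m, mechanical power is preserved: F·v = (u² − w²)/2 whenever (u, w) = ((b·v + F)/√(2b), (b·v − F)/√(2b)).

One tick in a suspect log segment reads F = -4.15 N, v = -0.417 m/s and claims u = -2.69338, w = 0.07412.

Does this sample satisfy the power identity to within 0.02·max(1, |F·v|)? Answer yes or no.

F·v = (-4.15)×(-0.417) = 1.73055 W.
(u² − w²)/2 = (7.25430 − 0.00549)/2 = 3.62440 W.
|Δ| = 1.89385;  2% of max(1, |F·v|) = 0.03461.

no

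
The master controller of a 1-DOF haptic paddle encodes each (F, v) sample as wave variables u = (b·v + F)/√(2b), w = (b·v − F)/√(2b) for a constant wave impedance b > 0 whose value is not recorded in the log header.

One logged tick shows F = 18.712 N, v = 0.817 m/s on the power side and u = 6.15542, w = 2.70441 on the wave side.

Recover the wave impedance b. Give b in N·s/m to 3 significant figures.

u + w = 8.85983;  u + w = √(2b)·v, so √(2b) = 8.85983/0.817 = 10.84435.
b = (√(2b))²/2 = 117.59982/2 = 58.79991.
(Check via u − w = 2F/√(2b): u − w = 3.45101, 2F/√(2b) = 3.45102.)

b = 58.8 N·s/m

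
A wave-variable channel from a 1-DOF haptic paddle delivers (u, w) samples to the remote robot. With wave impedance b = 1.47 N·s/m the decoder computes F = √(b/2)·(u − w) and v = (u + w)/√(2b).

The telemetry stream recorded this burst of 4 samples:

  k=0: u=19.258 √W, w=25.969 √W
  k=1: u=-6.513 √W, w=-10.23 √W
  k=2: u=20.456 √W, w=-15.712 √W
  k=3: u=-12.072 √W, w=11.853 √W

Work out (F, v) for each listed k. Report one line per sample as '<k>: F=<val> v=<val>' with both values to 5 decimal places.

k=0: u−w=-6.71100, u+w=45.22700; √(b/2)=0.85732, √(2b)=1.71464; F=0.85732×(-6.711)=-5.75348, v=45.22700/1.71464=26.37692
k=1: u−w=3.71700, u+w=-16.74300; √(b/2)=0.85732, √(2b)=1.71464; F=0.85732×3.717=3.18666, v=-16.74300/1.71464=-9.76472
k=2: u−w=36.16800, u+w=4.74400; √(b/2)=0.85732, √(2b)=1.71464; F=0.85732×36.168=31.00760, v=4.74400/1.71464=2.76676
k=3: u−w=-23.92500, u+w=-0.21900; √(b/2)=0.85732, √(2b)=1.71464; F=0.85732×(-23.925)=-20.51141, v=-0.21900/1.71464=-0.12772

0: F=-5.75348 v=26.37692
1: F=3.18666 v=-9.76472
2: F=31.00760 v=2.76676
3: F=-20.51141 v=-0.12772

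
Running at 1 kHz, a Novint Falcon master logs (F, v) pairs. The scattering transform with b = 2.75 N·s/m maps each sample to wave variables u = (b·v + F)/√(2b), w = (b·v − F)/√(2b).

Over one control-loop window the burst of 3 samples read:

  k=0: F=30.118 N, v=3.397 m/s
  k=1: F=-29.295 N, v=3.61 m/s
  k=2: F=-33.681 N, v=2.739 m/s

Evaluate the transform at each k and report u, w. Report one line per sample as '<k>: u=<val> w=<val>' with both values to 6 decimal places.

0: u=16.825694 w=-8.859023
1: u=-8.258330 w=16.724530
2: u=-11.149864 w=17.573389

k=0: b·v=2.75×3.397=9.341750; √(2b)=2.345208; u=(9.341750+30.118)/2.345208=16.825694, w=(9.341750−30.118)/2.345208=-8.859023
k=1: b·v=2.75×3.61=9.927500; √(2b)=2.345208; u=(9.927500+(-29.295))/2.345208=-8.258330, w=(9.927500−(-29.295))/2.345208=16.724530
k=2: b·v=2.75×2.739=7.532250; √(2b)=2.345208; u=(7.532250+(-33.681))/2.345208=-11.149864, w=(7.532250−(-33.681))/2.345208=17.573389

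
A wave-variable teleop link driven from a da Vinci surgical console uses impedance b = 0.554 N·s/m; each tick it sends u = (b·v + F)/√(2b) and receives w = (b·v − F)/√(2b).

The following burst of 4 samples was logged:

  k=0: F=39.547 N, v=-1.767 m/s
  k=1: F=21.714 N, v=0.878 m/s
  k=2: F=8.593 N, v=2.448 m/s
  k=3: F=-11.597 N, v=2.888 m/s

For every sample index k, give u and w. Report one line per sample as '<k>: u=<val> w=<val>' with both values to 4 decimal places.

0: u=36.6402 w=-38.5002
1: u=21.0907 w=-20.1665
2: u=9.4519 w=-6.8751
3: u=-9.4973 w=12.5373

k=0: b·v=0.554×(-1.767)=-0.9789; √(2b)=1.0526; u=(-0.9789+39.547)/1.0526=36.6402, w=(-0.9789−39.547)/1.0526=-38.5002
k=1: b·v=0.554×0.878=0.4864; √(2b)=1.0526; u=(0.4864+21.714)/1.0526=21.0907, w=(0.4864−21.714)/1.0526=-20.1665
k=2: b·v=0.554×2.448=1.3562; √(2b)=1.0526; u=(1.3562+8.593)/1.0526=9.4519, w=(1.3562−8.593)/1.0526=-6.8751
k=3: b·v=0.554×2.888=1.6000; √(2b)=1.0526; u=(1.6000+(-11.597))/1.0526=-9.4973, w=(1.6000−(-11.597))/1.0526=12.5373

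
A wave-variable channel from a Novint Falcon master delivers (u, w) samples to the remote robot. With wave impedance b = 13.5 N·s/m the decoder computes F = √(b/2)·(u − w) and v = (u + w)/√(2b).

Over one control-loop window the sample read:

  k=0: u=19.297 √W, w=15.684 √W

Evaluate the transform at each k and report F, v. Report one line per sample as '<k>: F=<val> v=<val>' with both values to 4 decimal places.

k=0: u−w=3.6130, u+w=34.9810; √(b/2)=2.5981, √(2b)=5.1962; F=2.5981×3.613=9.3868, v=34.9810/5.1962=6.7321

0: F=9.3868 v=6.7321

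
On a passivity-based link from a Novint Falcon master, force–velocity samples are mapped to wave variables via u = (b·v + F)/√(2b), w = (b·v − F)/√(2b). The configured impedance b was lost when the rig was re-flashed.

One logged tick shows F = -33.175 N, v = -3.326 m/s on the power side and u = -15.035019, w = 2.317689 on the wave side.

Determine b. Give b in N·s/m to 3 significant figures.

u + w = -12.717330;  u + w = √(2b)·v, so √(2b) = -12.717330/(-3.326) = 3.823611.
b = (√(2b))²/2 = 14.620001/2 = 7.310000.
(Check via u − w = 2F/√(2b): u − w = -17.352708, 2F/√(2b) = -17.352707.)

b = 7.31 N·s/m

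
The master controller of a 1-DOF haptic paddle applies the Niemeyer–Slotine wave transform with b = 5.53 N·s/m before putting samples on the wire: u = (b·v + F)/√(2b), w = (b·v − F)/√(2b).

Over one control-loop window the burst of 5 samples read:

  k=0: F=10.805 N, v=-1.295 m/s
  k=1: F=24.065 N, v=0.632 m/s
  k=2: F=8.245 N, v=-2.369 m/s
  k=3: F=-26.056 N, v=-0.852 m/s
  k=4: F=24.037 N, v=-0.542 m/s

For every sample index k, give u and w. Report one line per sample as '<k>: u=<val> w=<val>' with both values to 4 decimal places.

0: u=1.0956 w=-5.4023
1: u=8.2871 w=-6.1853
2: u=-1.4600 w=-6.4185
3: u=-9.2516 w=6.4181
4: u=6.3265 w=-8.1290

k=0: b·v=5.53×(-1.295)=-7.1613; √(2b)=3.3257; u=(-7.1613+10.805)/3.3257=1.0956, w=(-7.1613−10.805)/3.3257=-5.4023
k=1: b·v=5.53×0.632=3.4950; √(2b)=3.3257; u=(3.4950+24.065)/3.3257=8.2871, w=(3.4950−24.065)/3.3257=-6.1853
k=2: b·v=5.53×(-2.369)=-13.1006; √(2b)=3.3257; u=(-13.1006+8.245)/3.3257=-1.4600, w=(-13.1006−8.245)/3.3257=-6.4185
k=3: b·v=5.53×(-0.852)=-4.7116; √(2b)=3.3257; u=(-4.7116+(-26.056))/3.3257=-9.2516, w=(-4.7116−(-26.056))/3.3257=6.4181
k=4: b·v=5.53×(-0.542)=-2.9973; √(2b)=3.3257; u=(-2.9973+24.037)/3.3257=6.3265, w=(-2.9973−24.037)/3.3257=-8.1290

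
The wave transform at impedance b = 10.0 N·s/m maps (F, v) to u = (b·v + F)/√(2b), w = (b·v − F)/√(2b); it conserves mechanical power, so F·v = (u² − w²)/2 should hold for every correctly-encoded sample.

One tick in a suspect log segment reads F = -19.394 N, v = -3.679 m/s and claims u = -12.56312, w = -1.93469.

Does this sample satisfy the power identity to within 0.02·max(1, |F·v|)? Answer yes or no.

F·v = (-19.394)×(-3.679) = 71.3505 W.
(u² − w²)/2 = (157.8320 − 3.7430)/2 = 77.0445 W.
|Δ| = 5.6940;  2% of max(1, |F·v|) = 1.4270.

no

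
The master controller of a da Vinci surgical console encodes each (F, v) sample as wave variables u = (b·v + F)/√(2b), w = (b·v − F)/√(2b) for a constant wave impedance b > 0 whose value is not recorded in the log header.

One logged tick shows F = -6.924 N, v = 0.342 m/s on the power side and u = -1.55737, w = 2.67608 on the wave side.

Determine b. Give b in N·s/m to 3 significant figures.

b = 5.35 N·s/m

u + w = 1.11871;  u + w = √(2b)·v, so √(2b) = 1.11871/0.342 = 3.27108.
b = (√(2b))²/2 = 10.69998/2 = 5.34999.
(Check via u − w = 2F/√(2b): u − w = -4.23345, 2F/√(2b) = -4.23346.)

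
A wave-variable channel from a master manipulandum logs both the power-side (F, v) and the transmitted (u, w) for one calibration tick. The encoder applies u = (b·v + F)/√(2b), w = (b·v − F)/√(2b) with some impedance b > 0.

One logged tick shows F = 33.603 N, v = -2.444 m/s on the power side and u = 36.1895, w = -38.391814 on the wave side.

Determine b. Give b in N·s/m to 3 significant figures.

b = 0.406 N·s/m

u + w = -2.202314;  u + w = √(2b)·v, so √(2b) = -2.202314/(-2.444) = 0.901110.
b = (√(2b))²/2 = 0.812000/2 = 0.406000.
(Check via u − w = 2F/√(2b): u − w = 74.581314, 2F/√(2b) = 74.581310.)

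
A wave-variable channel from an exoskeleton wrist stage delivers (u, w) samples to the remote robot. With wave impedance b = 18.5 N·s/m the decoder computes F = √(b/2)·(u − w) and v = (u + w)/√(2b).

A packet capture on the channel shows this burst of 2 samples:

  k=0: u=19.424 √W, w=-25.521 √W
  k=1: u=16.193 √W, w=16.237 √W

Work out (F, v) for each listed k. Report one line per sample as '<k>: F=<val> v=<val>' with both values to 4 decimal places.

0: F=136.6949 v=-1.0023
1: F=-0.1338 v=5.3315

k=0: u−w=44.9450, u+w=-6.0970; √(b/2)=3.0414, √(2b)=6.0828; F=3.0414×44.945=136.6949, v=-6.0970/6.0828=-1.0023
k=1: u−w=-0.0440, u+w=32.4300; √(b/2)=3.0414, √(2b)=6.0828; F=3.0414×(-0.044)=-0.1338, v=32.4300/6.0828=5.3315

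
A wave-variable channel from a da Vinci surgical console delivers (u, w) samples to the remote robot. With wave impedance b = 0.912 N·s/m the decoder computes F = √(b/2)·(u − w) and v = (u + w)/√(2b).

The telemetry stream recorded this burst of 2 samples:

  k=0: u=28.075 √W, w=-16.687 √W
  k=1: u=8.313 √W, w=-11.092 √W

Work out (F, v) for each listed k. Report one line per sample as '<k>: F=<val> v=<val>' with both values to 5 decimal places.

0: F=30.22678 v=8.43209
1: F=13.10376 v=-2.05767

k=0: u−w=44.76200, u+w=11.38800; √(b/2)=0.67528, √(2b)=1.35056; F=0.67528×44.762=30.22678, v=11.38800/1.35056=8.43209
k=1: u−w=19.40500, u+w=-2.77900; √(b/2)=0.67528, √(2b)=1.35056; F=0.67528×19.405=13.10376, v=-2.77900/1.35056=-2.05767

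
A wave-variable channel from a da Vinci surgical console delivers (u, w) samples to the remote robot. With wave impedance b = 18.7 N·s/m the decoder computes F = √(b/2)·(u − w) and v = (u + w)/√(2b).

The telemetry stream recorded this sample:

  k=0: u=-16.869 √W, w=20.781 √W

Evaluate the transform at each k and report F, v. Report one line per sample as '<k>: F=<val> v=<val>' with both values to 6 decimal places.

0: F=-115.125303 v=0.639680

k=0: u−w=-37.650000, u+w=3.912000; √(b/2)=3.057777, √(2b)=6.115554; F=3.057777×(-37.65)=-115.125303, v=3.912000/6.115554=0.639680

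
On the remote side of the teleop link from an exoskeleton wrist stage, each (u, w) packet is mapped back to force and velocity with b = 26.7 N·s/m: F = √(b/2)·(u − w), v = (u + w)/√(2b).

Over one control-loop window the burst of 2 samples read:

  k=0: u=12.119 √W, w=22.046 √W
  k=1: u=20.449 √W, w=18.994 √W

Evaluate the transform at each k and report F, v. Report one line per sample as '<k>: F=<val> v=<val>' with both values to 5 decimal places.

0: F=-36.27093 v=4.67531
1: F=5.31623 v=5.39758

k=0: u−w=-9.92700, u+w=34.16500; √(b/2)=3.65377, √(2b)=7.30753; F=3.65377×(-9.927)=-36.27093, v=34.16500/7.30753=4.67531
k=1: u−w=1.45500, u+w=39.44300; √(b/2)=3.65377, √(2b)=7.30753; F=3.65377×1.455=5.31623, v=39.44300/7.30753=5.39758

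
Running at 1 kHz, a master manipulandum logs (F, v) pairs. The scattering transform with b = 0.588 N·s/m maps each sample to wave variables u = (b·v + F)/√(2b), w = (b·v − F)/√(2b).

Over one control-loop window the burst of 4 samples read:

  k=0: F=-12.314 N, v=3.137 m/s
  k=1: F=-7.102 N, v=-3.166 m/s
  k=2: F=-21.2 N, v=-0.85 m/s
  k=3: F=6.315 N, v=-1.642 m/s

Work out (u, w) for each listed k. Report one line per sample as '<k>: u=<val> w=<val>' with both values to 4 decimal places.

k=0: b·v=0.588×3.137=1.8446; √(2b)=1.0844; u=(1.8446+(-12.314))/1.0844=-9.6543, w=(1.8446−(-12.314))/1.0844=13.0562
k=1: b·v=0.588×(-3.166)=-1.8616; √(2b)=1.0844; u=(-1.8616+(-7.102))/1.0844=-8.2657, w=(-1.8616−(-7.102))/1.0844=4.8324
k=2: b·v=0.588×(-0.85)=-0.4998; √(2b)=1.0844; u=(-0.4998+(-21.2))/1.0844=-20.0102, w=(-0.4998−(-21.2))/1.0844=19.0885
k=3: b·v=0.588×(-1.642)=-0.9655; √(2b)=1.0844; u=(-0.9655+6.315)/1.0844=4.9330, w=(-0.9655−6.315)/1.0844=-6.7136

0: u=-9.6543 w=13.0562
1: u=-8.2657 w=4.8324
2: u=-20.0102 w=19.0885
3: u=4.9330 w=-6.7136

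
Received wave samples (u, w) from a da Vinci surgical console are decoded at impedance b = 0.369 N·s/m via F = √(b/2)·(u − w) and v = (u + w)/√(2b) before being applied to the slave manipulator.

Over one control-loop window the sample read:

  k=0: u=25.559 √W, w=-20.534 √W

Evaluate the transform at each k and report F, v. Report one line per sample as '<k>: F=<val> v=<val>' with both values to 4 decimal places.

0: F=19.7985 v=5.8494

k=0: u−w=46.0930, u+w=5.0250; √(b/2)=0.4295, √(2b)=0.8591; F=0.4295×46.093=19.7985, v=5.0250/0.8591=5.8494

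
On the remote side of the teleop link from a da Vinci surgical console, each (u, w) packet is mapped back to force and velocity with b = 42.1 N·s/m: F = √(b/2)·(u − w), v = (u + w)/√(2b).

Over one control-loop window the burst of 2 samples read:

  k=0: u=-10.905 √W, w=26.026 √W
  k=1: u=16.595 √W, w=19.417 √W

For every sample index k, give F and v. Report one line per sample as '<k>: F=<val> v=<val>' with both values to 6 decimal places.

k=0: u−w=-36.931000, u+w=15.121000; √(b/2)=4.588028, √(2b)=9.176056; F=4.588028×(-36.931)=-169.440458, v=15.121000/9.176056=1.647876
k=1: u−w=-2.822000, u+w=36.012000; √(b/2)=4.588028, √(2b)=9.176056; F=4.588028×(-2.822)=-12.947415, v=36.012000/9.176056=3.924562

0: F=-169.440458 v=1.647876
1: F=-12.947415 v=3.924562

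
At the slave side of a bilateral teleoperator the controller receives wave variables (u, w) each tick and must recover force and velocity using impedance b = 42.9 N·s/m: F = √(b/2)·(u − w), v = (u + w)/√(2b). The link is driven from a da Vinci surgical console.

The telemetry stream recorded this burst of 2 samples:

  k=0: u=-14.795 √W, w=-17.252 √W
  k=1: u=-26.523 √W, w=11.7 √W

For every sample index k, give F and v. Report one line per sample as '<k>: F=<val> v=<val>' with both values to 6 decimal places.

k=0: u−w=2.457000, u+w=-32.047000; √(b/2)=4.631414, √(2b)=9.262829; F=4.631414×2.457=11.379385, v=-32.047000/9.262829=-3.459742
k=1: u−w=-38.223000, u+w=-14.823000; √(b/2)=4.631414, √(2b)=9.262829; F=4.631414×(-38.223)=-177.026555, v=-14.823000/9.262829=-1.600267

0: F=11.379385 v=-3.459742
1: F=-177.026555 v=-1.600267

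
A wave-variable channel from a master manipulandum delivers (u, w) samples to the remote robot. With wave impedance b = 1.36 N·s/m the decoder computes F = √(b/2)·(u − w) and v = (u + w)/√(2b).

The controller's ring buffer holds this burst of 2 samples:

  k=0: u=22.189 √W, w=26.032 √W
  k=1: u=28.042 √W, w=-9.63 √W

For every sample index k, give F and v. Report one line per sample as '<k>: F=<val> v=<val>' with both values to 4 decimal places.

0: F=-3.1690 v=29.2383
1: F=31.0651 v=11.1639

k=0: u−w=-3.8430, u+w=48.2210; √(b/2)=0.8246, √(2b)=1.6492; F=0.8246×(-3.843)=-3.1690, v=48.2210/1.6492=29.2383
k=1: u−w=37.6720, u+w=18.4120; √(b/2)=0.8246, √(2b)=1.6492; F=0.8246×37.672=31.0651, v=18.4120/1.6492=11.1639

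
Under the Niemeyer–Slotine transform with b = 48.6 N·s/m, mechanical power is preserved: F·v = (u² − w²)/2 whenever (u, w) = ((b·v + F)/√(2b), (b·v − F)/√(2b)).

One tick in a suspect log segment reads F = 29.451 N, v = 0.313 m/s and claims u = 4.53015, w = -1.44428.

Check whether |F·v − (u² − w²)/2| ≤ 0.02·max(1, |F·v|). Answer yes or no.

yes

F·v = 29.451×0.313 = 9.21816 W.
(u² − w²)/2 = (20.52226 − 2.08594)/2 = 9.21816 W.
|Δ| = 0.00001;  2% of max(1, |F·v|) = 0.18436.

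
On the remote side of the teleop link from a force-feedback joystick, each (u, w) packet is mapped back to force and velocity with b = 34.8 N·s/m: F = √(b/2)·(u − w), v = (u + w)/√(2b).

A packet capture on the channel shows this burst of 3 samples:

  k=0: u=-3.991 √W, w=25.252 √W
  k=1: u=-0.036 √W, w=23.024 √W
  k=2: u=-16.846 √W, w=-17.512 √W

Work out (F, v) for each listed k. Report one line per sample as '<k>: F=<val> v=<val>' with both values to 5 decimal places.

k=0: u−w=-29.24300, u+w=21.26100; √(b/2)=4.17133, √(2b)=8.34266; F=4.17133×(-29.243)=-121.98222, v=21.26100/8.34266=2.54847
k=1: u−w=-23.06000, u+w=22.98800; √(b/2)=4.17133, √(2b)=8.34266; F=4.17133×(-23.06)=-96.19089, v=22.98800/8.34266=2.75548
k=2: u−w=0.66600, u+w=-34.35800; √(b/2)=4.17133, √(2b)=8.34266; F=4.17133×0.666=2.77811, v=-34.35800/8.34266=-4.11835

0: F=-121.98222 v=2.54847
1: F=-96.19089 v=2.75548
2: F=2.77811 v=-4.11835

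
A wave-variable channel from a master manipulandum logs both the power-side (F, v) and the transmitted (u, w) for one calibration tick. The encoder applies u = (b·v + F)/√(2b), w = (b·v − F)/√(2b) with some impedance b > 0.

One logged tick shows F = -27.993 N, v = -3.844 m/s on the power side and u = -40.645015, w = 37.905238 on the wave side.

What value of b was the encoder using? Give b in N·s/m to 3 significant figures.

b = 0.254 N·s/m

u + w = -2.739777;  u + w = √(2b)·v, so √(2b) = -2.739777/(-3.844) = 0.712741.
b = (√(2b))²/2 = 0.508000/2 = 0.254000.
(Check via u − w = 2F/√(2b): u − w = -78.550253, 2F/√(2b) = -78.550256.)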